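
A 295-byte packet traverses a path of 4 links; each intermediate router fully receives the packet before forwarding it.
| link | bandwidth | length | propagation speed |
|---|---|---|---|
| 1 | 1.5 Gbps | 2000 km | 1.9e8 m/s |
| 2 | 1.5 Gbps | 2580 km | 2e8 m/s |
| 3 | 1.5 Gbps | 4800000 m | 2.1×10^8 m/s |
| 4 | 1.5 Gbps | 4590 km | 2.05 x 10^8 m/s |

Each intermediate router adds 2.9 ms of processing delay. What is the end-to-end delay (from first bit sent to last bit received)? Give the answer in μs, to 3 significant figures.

77400 μs

L = 295 × 8 = 2360 bits.
Transmission delay per hop = L/R = 2360/1500000000 = 1.57333 μs; 4 hops → 6.29333 μs.
Propagation delays (d/s per hop): 10526.3, 12900, 22857.1, 22390.2 μs; sum = 68673.7 μs.
Processing at 3 router(s): 3 × 2.9 ms = 8700 μs.
End-to-end = 77400 μs.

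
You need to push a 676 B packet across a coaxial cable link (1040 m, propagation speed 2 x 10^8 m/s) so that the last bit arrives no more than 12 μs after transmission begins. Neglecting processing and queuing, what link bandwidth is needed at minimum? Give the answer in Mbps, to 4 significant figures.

L = 5408 bits.
Propagation delay = 1040 / 200000000 = 5.2 μs.
Transmission budget = 12 − 5.2 = 6.8 μs.
R ≥ L / t_tx = 5408 bits / 6.8e-06 s = 795.3 Mbps.

795.3 Mbps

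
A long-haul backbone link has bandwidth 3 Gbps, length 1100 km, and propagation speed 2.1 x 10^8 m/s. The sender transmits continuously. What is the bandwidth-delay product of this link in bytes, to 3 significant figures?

Propagation delay = 1100000 / 210000000 = 0.0052381 s.
BDP = R × t_prop = 3000000000 × 0.0052381 = 15714300 bits.
In bytes: 15714300/8 = 1960000 bytes.

1960000 bytes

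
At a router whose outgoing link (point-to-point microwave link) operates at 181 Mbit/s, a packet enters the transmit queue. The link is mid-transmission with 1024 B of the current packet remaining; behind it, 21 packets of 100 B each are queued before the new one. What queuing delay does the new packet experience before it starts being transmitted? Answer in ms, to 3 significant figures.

Each queued packet: L/R = 800/181000000 = 0.00441989 ms.
21 queued → 0.0928177 ms.
Plus remaining 8192 bits of current packet: 0.0452597 ms.
Queuing delay = 0.138 ms.

0.138 ms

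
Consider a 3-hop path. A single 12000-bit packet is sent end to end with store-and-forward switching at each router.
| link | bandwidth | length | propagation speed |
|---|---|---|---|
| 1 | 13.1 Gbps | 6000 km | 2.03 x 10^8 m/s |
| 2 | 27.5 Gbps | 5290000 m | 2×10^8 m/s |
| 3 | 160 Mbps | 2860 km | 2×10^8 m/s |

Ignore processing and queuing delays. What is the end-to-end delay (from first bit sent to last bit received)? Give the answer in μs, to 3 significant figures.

70400 μs

Transmission delays (L/R per hop): 0.916031, 0.436364, 75 μs; sum = 76.3524 μs.
Propagation delays (d/s per hop): 29556.7, 26450, 14300 μs; sum = 70306.7 μs.
End-to-end = 70400 μs.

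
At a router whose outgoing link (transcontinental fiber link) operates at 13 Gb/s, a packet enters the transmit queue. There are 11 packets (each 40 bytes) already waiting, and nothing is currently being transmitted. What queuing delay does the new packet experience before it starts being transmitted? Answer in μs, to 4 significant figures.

Each queued packet: L/R = 320/13000000000 = 0.0246154 μs.
11 queued → 0.270769 μs.
Queuing delay = 0.2708 μs.

0.2708 μs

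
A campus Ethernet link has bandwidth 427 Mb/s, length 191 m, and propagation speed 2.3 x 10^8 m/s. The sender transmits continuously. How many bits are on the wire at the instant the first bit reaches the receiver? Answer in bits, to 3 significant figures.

Propagation delay = 191 / 2.3e+08 = 8.30435e-07 s.
BDP = R × t_prop = 427000000 × 8.30435e-07 = 354.596 bits.

355 bits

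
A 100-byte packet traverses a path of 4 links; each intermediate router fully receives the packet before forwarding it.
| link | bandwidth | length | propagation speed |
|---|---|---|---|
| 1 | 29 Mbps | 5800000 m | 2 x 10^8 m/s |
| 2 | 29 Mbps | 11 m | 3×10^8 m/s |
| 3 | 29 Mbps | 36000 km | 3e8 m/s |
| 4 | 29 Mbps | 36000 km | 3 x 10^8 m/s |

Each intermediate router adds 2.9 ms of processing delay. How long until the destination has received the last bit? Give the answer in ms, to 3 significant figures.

278 ms

L = 100 × 8 = 800 bits.
Transmission delay per hop = L/R = 800/29000000 = 0.0275862 ms; 4 hops → 0.110345 ms.
Propagation delays (d/s per hop): 29, 3.66667e-05, 120, 120 ms; sum = 269 ms.
Processing at 3 router(s): 3 × 2.9 ms = 8.7 ms.
End-to-end = 278 ms.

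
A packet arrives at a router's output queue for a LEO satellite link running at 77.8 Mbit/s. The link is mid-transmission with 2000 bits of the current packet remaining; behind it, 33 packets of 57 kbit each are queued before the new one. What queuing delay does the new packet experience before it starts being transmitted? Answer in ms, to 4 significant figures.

Each queued packet: L/R = 57000/77800000 = 0.732648 ms.
33 queued → 24.1774 ms.
Plus remaining 2000 bits of current packet: 0.0257069 ms.
Queuing delay = 24.20 ms.

24.20 ms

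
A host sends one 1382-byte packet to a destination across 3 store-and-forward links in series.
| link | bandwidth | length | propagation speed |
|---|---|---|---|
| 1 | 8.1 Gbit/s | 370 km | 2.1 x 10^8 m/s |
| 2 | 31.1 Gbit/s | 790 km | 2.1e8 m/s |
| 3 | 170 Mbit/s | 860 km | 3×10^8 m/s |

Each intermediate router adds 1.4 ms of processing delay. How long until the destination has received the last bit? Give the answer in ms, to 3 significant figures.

11.3 ms

L = 1382 × 8 = 11056 bits.
Transmission delays (L/R per hop): 0.00136494, 0.000355498, 0.0650353 ms; sum = 0.0667557 ms.
Propagation delays (d/s per hop): 1.7619, 3.7619, 2.86667 ms; sum = 8.39048 ms.
Processing at 2 router(s): 2 × 1.4 ms = 2.8 ms.
End-to-end = 11.3 ms.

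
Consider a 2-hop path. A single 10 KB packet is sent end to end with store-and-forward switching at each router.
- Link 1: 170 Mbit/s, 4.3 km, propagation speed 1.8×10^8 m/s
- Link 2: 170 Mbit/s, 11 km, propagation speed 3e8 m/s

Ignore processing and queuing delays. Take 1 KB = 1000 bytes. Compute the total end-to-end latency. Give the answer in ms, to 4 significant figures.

1.002 ms

L = 80000 bits.
Transmission delay per hop = L/R = 80000/170000000 = 0.470588 ms; 2 hops → 0.941176 ms.
Propagation delays (d/s per hop): 0.0238889, 0.0366667 ms; sum = 0.0605556 ms.
End-to-end = 1.002 ms.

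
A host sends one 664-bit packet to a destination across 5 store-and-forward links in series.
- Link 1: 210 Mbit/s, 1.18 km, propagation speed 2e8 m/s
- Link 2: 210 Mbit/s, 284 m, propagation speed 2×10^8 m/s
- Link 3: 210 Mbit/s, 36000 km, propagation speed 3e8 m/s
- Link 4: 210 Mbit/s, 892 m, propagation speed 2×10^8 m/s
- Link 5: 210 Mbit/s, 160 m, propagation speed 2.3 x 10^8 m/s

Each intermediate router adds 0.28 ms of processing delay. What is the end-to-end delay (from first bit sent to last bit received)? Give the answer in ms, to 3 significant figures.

121 ms

Transmission delay per hop = L/R = 664/210000000 = 0.0031619 ms; 5 hops → 0.0158095 ms.
Propagation delays (d/s per hop): 0.0059, 0.00142, 120, 0.00446, 0.000695652 ms; sum = 120.012 ms.
Processing at 4 router(s): 4 × 0.28 ms = 1.12 ms.
End-to-end = 121 ms.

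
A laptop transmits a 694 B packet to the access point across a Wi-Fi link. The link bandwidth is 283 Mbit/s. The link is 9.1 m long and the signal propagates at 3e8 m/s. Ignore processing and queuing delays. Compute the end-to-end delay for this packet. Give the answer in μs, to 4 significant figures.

19.65 μs

L = 694 × 8 = 5552 bits.
Transmission delay = L/R = 5552 / 283000000 = 19.6184 μs.
Propagation delay = d/s = 9.1 m / 300000000 m/s = 0.0303333 μs.
Total = 19.65 μs.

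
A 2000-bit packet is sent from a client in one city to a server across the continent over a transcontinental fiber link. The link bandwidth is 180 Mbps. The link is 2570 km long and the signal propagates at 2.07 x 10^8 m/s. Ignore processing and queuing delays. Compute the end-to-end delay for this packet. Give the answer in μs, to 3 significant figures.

Transmission delay = L/R = 2000 / 180000000 = 11.1111 μs.
Propagation delay = d/s = 2570000 m / 2.07e+08 m/s = 12415.5 μs.
Total = 12400 μs.

12400 μs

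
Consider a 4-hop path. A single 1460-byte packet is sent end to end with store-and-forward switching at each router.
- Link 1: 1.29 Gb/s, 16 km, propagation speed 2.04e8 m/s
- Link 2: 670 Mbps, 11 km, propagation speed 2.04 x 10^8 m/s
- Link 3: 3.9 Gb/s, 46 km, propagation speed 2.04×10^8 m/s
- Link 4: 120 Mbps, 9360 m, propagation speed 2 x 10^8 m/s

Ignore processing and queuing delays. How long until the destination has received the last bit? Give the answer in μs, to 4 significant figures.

L = 1460 × 8 = 11680 bits.
Transmission delays (L/R per hop): 9.05426, 17.4328, 2.99487, 97.3333 μs; sum = 126.815 μs.
Propagation delays (d/s per hop): 78.4314, 53.9216, 225.49, 46.8 μs; sum = 404.643 μs.
End-to-end = 531.5 μs.

531.5 μs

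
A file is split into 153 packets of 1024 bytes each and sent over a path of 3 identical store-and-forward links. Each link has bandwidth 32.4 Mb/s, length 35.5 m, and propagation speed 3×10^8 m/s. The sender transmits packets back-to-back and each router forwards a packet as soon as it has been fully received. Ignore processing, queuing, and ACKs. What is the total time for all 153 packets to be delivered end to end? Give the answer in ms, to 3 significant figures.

39.2 ms

Per-hop transmission t_tx = L/R = 8192/32400000 = 0.25284 ms.
Per-hop propagation t_prop = 35.5/300000000 = 0.000118333 ms.
Pipeline fill: first packet needs 3·t_tx to clear all hops; remaining 152 packets each add one t_tx.
Total = (3+153-1)·t_tx + 3·t_prop = 155·0.25284 + 3·0.000118333 = 39.2 ms.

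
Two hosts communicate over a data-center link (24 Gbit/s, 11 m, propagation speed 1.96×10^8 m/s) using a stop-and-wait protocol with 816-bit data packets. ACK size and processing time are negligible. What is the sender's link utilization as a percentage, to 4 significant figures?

23.25 %

t_tx = L/R = 816/24000000000 = 3.4e-08 s.
t_prop = 11/196000000 = 5.61224e-08 s; RTT = 1.12245e-07 s.
Cycle = t_tx + RTT = 1.46245e-07 s.
Utilization = t_tx / cycle = 3.4e-08/1.46245e-07 = 23.25 %.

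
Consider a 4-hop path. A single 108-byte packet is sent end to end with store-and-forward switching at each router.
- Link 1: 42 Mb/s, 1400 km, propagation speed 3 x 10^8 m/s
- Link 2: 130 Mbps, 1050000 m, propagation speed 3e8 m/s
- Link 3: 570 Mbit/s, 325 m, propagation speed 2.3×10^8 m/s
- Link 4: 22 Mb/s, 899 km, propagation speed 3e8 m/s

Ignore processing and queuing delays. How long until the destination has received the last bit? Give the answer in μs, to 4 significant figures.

11230 μs

L = 108 × 8 = 864 bits.
Transmission delays (L/R per hop): 20.5714, 6.64615, 1.51579, 39.2727 μs; sum = 68.0061 μs.
Propagation delays (d/s per hop): 4666.67, 3500, 1.41304, 2996.67 μs; sum = 11164.7 μs.
End-to-end = 11230 μs.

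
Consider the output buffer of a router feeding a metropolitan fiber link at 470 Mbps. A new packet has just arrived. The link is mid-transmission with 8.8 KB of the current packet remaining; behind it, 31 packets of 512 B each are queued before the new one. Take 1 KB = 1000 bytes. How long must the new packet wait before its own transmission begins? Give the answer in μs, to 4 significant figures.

Each queued packet: L/R = 4096/470000000 = 8.71489 μs.
31 queued → 270.162 μs.
Plus remaining 70400 bits of current packet: 149.787 μs.
Queuing delay = 419.9 μs.

419.9 μs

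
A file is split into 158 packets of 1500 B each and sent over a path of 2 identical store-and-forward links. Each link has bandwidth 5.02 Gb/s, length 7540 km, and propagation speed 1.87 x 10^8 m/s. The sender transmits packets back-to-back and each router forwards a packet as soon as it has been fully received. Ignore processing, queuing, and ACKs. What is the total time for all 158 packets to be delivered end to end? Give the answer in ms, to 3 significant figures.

81.0 ms

Per-hop transmission t_tx = L/R = 12000/5020000000 = 0.00239044 ms.
Per-hop propagation t_prop = 7540000/187000000 = 40.3209 ms.
Pipeline fill: first packet needs 2·t_tx to clear all hops; remaining 157 packets each add one t_tx.
Total = (2+158-1)·t_tx + 2·t_prop = 159·0.00239044 + 2·40.3209 = 81.0 ms.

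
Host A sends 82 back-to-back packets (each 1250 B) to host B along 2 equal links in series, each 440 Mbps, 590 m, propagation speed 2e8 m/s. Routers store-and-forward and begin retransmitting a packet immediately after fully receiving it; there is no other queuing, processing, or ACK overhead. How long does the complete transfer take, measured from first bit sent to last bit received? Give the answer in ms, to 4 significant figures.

Per-hop transmission t_tx = L/R = 10000/440000000 = 0.0227273 ms.
Per-hop propagation t_prop = 590/200000000 = 0.00295 ms.
Pipeline fill: first packet needs 2·t_tx to clear all hops; remaining 81 packets each add one t_tx.
Total = (2+82-1)·t_tx + 2·t_prop = 83·0.0227273 + 2·0.00295 = 1.892 ms.

1.892 ms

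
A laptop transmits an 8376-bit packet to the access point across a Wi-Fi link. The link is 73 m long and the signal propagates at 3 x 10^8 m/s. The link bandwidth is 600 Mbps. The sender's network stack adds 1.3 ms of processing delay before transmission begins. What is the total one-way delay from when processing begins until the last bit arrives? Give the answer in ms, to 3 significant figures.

1.31 ms

Transmission delay = L/R = 8376 / 600000000 = 0.01396 ms.
Propagation delay = d/s = 73 m / 300000000 m/s = 0.000243333 ms.
Plus processing delay 1.3 ms = 1.3 ms.
Total = 1.31 ms.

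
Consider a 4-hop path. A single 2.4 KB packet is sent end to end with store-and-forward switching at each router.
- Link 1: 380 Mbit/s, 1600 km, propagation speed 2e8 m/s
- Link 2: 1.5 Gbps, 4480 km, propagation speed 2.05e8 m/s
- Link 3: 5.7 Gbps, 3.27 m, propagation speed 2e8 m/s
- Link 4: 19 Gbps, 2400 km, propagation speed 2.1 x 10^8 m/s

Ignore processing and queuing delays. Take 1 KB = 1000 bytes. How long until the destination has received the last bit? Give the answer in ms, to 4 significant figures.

L = 19200 bits.
Transmission delays (L/R per hop): 0.0505263, 0.0128, 0.00336842, 0.00101053 ms; sum = 0.0677053 ms.
Propagation delays (d/s per hop): 8, 21.8537, 1.635e-05, 11.4286 ms; sum = 41.2822 ms.
End-to-end = 41.35 ms.

41.35 ms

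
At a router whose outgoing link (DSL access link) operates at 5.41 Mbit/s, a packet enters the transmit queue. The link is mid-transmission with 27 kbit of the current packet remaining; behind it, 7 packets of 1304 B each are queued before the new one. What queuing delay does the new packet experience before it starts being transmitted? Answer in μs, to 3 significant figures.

Each queued packet: L/R = 10432/5410000 = 1928.28 μs.
7 queued → 13498 μs.
Plus remaining 27000 bits of current packet: 4990.76 μs.
Queuing delay = 18500 μs.

18500 μs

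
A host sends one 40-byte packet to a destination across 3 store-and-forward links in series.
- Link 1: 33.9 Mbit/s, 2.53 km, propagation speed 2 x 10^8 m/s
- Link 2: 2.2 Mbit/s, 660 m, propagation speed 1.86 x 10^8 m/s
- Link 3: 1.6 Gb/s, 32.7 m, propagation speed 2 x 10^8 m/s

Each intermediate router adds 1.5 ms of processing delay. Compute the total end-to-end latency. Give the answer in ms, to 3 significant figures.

L = 40 × 8 = 320 bits.
Transmission delays (L/R per hop): 0.00943953, 0.145455, 0.0002 ms; sum = 0.155094 ms.
Propagation delays (d/s per hop): 0.01265, 0.00354839, 0.0001635 ms; sum = 0.0163619 ms.
Processing at 2 router(s): 2 × 1.5 ms = 3 ms.
End-to-end = 3.17 ms.

3.17 ms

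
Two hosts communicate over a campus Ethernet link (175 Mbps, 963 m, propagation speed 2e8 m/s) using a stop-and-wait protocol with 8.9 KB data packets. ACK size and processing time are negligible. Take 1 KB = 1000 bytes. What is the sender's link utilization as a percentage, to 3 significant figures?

t_tx = L/R = 71200/175000000 = 0.000406857 s.
t_prop = 963/200000000 = 4.815e-06 s; RTT = 9.63e-06 s.
Cycle = t_tx + RTT = 0.000416487 s.
Utilization = t_tx / cycle = 0.000406857/0.000416487 = 97.7 %.

97.7 %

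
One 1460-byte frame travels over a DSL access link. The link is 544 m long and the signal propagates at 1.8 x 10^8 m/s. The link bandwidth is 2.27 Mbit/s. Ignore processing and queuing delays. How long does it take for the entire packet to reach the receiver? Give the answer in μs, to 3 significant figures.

5150 μs

L = 1460 × 8 = 11680 bits.
Transmission delay = L/R = 11680 / 2270000 = 5145.37 μs.
Propagation delay = d/s = 544 m / 180000000 m/s = 3.02222 μs.
Total = 5150 μs.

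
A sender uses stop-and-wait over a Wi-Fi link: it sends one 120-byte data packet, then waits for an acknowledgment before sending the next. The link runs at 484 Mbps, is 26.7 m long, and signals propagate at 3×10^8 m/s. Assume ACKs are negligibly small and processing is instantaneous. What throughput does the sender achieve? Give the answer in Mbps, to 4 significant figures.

444.1 Mbps

t_tx = L/R = 960/484000000 = 1.98347e-06 s.
t_prop = 26.7/300000000 = 8.9e-08 s; RTT = 1.78e-07 s.
Cycle = t_tx + RTT = 2.16147e-06 s.
Throughput = L / cycle = 960 / 2.16147e-06 = 444.1 Mbps.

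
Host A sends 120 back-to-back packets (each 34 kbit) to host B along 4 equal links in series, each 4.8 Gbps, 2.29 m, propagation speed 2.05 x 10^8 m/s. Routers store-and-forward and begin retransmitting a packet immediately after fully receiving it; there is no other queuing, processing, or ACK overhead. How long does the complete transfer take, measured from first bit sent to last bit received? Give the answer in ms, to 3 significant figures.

Per-hop transmission t_tx = L/R = 34000/4800000000 = 0.00708333 ms.
Per-hop propagation t_prop = 2.29/2.05e+08 = 1.11707e-05 ms.
Pipeline fill: first packet needs 4·t_tx to clear all hops; remaining 119 packets each add one t_tx.
Total = (4+120-1)·t_tx + 4·t_prop = 123·0.00708333 + 4·1.11707e-05 = 0.871 ms.

0.871 ms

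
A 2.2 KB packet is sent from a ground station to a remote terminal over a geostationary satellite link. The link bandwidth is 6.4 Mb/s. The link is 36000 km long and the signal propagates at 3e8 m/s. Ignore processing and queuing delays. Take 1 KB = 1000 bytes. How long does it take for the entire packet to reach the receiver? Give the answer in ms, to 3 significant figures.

L = 17600 bits.
Transmission delay = L/R = 17600 / 6400000 = 2.75 ms.
Propagation delay = d/s = 36000000 m / 300000000 m/s = 120 ms.
Total = 123 ms.

123 ms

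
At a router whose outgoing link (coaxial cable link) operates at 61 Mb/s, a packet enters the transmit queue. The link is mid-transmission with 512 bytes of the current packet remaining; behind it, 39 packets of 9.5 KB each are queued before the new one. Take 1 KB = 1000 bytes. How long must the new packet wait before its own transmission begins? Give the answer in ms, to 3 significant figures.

Each queued packet: L/R = 76000/61000000 = 1.2459 ms.
39 queued → 48.5902 ms.
Plus remaining 4096 bits of current packet: 0.0671475 ms.
Queuing delay = 48.7 ms.

48.7 ms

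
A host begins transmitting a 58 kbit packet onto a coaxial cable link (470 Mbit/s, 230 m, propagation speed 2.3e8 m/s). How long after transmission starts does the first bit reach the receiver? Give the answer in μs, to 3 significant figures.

First bit experiences only propagation delay: d/s = 230/2.3e+08 = 1.00 μs.

1.00 μs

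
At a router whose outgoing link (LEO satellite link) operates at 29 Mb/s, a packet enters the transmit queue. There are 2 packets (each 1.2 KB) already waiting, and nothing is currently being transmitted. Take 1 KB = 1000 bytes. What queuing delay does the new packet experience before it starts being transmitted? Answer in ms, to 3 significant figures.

Each queued packet: L/R = 9600/29000000 = 0.331034 ms.
2 queued → 0.662069 ms.
Queuing delay = 0.662 ms.

0.662 ms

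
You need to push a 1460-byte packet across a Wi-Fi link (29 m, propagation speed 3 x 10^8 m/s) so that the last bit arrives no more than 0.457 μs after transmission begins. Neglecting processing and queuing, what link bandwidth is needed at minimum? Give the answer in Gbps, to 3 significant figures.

32.4 Gbps

L = 11680 bits.
Propagation delay = 29 / 300000000 = 0.0966667 μs.
Transmission budget = 0.457 − 0.0966667 = 0.360333 μs.
R ≥ L / t_tx = 11680 bits / 3.60333e-07 s = 32.4 Gbps.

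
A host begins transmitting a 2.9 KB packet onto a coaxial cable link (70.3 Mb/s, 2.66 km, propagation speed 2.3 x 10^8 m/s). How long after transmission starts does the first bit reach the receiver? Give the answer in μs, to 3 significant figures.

11.6 μs

First bit experiences only propagation delay: d/s = 2660/2.3e+08 = 11.6 μs.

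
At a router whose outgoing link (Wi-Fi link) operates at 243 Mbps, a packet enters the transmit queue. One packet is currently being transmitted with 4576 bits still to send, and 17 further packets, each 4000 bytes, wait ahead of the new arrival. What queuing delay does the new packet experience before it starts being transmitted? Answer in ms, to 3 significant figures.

2.26 ms

Each queued packet: L/R = 32000/243000000 = 0.131687 ms.
17 queued → 2.23868 ms.
Plus remaining 4576 bits of current packet: 0.0188313 ms.
Queuing delay = 2.26 ms.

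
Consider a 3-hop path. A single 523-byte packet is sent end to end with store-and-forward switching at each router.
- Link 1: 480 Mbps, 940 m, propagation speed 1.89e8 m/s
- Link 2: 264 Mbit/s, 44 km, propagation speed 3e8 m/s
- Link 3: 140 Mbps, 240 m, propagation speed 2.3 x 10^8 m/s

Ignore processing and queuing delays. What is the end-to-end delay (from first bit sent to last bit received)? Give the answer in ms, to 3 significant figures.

L = 523 × 8 = 4184 bits.
Transmission delays (L/R per hop): 0.00871667, 0.0158485, 0.0298857 ms; sum = 0.0544509 ms.
Propagation delays (d/s per hop): 0.00497354, 0.146667, 0.00104348 ms; sum = 0.152684 ms.
End-to-end = 0.207 ms.

0.207 ms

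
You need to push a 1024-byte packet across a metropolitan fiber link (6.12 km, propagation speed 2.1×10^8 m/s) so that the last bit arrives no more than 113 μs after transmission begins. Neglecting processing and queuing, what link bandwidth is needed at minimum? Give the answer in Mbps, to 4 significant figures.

97.69 Mbps

L = 8192 bits.
Propagation delay = 6120 / 210000000 = 29.1429 μs.
Transmission budget = 113 − 29.1429 = 83.8571 μs.
R ≥ L / t_tx = 8192 bits / 8.38571e-05 s = 97.69 Mbps.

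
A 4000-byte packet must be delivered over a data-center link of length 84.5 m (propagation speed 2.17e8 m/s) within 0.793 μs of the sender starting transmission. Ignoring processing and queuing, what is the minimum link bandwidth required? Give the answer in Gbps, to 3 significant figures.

L = 32000 bits.
Propagation delay = 84.5 / 217000000 = 0.389401 μs.
Transmission budget = 0.793 − 0.389401 = 0.403599 μs.
R ≥ L / t_tx = 32000 bits / 4.03599e-07 s = 79.3 Gbps.

79.3 Gbps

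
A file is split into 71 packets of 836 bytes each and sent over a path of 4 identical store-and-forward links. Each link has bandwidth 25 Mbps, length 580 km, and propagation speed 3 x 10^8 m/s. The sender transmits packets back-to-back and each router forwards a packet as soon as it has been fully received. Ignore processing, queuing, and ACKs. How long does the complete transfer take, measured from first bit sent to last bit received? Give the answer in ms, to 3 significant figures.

27.5 ms

Per-hop transmission t_tx = L/R = 6688/25000000 = 0.26752 ms.
Per-hop propagation t_prop = 580000/300000000 = 1.93333 ms.
Pipeline fill: first packet needs 4·t_tx to clear all hops; remaining 70 packets each add one t_tx.
Total = (4+71-1)·t_tx + 4·t_prop = 74·0.26752 + 4·1.93333 = 27.5 ms.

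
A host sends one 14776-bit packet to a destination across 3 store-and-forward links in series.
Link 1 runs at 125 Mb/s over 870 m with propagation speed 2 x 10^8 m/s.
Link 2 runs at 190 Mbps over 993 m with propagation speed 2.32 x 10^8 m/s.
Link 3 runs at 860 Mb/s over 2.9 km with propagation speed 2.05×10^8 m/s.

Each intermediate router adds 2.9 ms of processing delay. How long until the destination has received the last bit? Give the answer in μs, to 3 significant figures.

6040 μs

Transmission delays (L/R per hop): 118.208, 77.7684, 17.1814 μs; sum = 213.158 μs.
Propagation delays (d/s per hop): 4.35, 4.28017, 14.1463 μs; sum = 22.7765 μs.
Processing at 2 router(s): 2 × 2.9 ms = 5800 μs.
End-to-end = 6040 μs.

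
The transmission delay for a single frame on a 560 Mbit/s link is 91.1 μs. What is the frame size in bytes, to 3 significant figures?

L = R × t_tx = 560000000 b/s × 9.11e-05 s = 51016 bits.
In bytes: 51016 / 8 = 6380 bytes.

6380 bytes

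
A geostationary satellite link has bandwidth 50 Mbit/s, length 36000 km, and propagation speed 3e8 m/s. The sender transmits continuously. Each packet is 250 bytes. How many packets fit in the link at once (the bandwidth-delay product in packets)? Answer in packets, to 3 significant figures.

3000 packets

Propagation delay = 36000000 / 300000000 = 0.12 s.
BDP = R × t_prop = 50000000 × 0.12 = 6000000 bits.
In packets of 2000 bits: 3000 packets.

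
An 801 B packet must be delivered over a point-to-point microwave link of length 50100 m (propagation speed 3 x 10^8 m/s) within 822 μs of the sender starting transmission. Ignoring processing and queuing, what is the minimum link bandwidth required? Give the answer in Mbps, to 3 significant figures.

9.78 Mbps

L = 6408 bits.
Propagation delay = 50100 / 300000000 = 167 μs.
Transmission budget = 822 − 167 = 655 μs.
R ≥ L / t_tx = 6408 bits / 0.000655 s = 9.78 Mbps.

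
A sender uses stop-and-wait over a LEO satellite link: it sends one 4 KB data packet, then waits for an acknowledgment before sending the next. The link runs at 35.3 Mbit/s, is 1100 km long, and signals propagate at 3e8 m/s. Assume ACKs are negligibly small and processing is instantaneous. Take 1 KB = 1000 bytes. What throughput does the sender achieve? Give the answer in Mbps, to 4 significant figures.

3.884 Mbps

t_tx = L/R = 32000/35300000 = 0.000906516 s.
t_prop = 1100000/300000000 = 0.00366667 s; RTT = 0.00733333 s.
Cycle = t_tx + RTT = 0.00823985 s.
Throughput = L / cycle = 32000 / 0.00823985 = 3.884 Mbps.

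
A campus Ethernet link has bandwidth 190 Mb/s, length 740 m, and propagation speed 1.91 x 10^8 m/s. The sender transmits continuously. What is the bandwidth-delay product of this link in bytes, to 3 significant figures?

92.0 bytes

Propagation delay = 740 / 191000000 = 3.87435e-06 s.
BDP = R × t_prop = 190000000 × 3.87435e-06 = 736.126 bits.
In bytes: 736.126/8 = 92.0 bytes.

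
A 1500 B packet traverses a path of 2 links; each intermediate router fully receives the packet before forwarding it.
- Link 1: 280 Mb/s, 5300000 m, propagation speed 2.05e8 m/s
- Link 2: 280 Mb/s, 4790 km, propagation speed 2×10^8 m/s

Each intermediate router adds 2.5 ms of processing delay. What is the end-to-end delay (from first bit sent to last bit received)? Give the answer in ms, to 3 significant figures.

52.4 ms

L = 1500 × 8 = 12000 bits.
Transmission delay per hop = L/R = 12000/280000000 = 0.0428571 ms; 2 hops → 0.0857143 ms.
Propagation delays (d/s per hop): 25.8537, 23.95 ms; sum = 49.8037 ms.
Processing at 1 router(s): 1 × 2.5 ms = 2.5 ms.
End-to-end = 52.4 ms.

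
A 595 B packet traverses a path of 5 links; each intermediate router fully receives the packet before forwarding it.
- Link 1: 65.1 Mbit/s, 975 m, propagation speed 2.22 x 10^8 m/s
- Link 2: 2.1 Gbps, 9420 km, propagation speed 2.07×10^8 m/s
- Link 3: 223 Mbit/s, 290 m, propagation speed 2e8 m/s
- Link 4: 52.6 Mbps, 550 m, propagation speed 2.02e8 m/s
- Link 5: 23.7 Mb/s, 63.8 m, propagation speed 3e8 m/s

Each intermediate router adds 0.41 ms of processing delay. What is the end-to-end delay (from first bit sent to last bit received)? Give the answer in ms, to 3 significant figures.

L = 595 × 8 = 4760 bits.
Transmission delays (L/R per hop): 0.0731183, 0.00226667, 0.0213453, 0.0904943, 0.200844 ms; sum = 0.388068 ms.
Propagation delays (d/s per hop): 0.00439189, 45.5072, 0.00145, 0.00272277, 0.000212667 ms; sum = 45.516 ms.
Processing at 4 router(s): 4 × 0.41 ms = 1.64 ms.
End-to-end = 47.5 ms.

47.5 ms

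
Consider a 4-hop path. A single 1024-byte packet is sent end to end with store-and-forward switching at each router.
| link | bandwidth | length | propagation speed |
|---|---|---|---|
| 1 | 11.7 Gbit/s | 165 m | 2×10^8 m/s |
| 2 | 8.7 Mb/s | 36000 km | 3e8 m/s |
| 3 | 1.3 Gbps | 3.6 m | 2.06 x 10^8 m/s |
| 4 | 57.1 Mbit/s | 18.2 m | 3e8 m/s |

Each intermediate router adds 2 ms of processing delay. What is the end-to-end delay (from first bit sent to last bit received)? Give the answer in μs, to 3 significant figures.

127000 μs

L = 1024 × 8 = 8192 bits.
Transmission delays (L/R per hop): 0.700171, 941.609, 6.30154, 143.468 μs; sum = 1092.08 μs.
Propagation delays (d/s per hop): 0.825, 120000, 0.0174757, 0.0606667 μs; sum = 120001 μs.
Processing at 3 router(s): 3 × 2 ms = 6000 μs.
End-to-end = 127000 μs.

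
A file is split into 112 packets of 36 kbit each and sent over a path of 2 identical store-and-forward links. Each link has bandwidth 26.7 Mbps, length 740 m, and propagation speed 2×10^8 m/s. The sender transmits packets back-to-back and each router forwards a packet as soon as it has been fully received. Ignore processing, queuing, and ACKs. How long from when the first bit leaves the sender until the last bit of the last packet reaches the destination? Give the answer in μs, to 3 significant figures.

152000 μs

Per-hop transmission t_tx = L/R = 36000/26700000 = 1348.31 μs.
Per-hop propagation t_prop = 740/200000000 = 3.7 μs.
Pipeline fill: first packet needs 2·t_tx to clear all hops; remaining 111 packets each add one t_tx.
Total = (2+112-1)·t_tx + 2·t_prop = 113·1348.31 + 2·3.7 = 152000 μs.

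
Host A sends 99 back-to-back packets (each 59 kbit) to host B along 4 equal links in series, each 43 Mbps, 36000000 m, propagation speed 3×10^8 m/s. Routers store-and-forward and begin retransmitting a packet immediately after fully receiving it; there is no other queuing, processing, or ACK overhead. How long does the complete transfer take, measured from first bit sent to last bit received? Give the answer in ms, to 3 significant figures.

620 ms

Per-hop transmission t_tx = L/R = 59000/43000000 = 1.37209 ms.
Per-hop propagation t_prop = 36000000/300000000 = 120 ms.
Pipeline fill: first packet needs 4·t_tx to clear all hops; remaining 98 packets each add one t_tx.
Total = (4+99-1)·t_tx + 4·t_prop = 102·1.37209 + 4·120 = 620 ms.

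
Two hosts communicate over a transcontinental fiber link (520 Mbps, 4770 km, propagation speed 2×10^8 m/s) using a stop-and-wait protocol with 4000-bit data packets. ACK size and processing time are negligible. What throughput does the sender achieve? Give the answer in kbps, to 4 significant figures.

83.84 kbps

t_tx = L/R = 4000/520000000 = 7.69231e-06 s.
t_prop = 4770000/200000000 = 0.02385 s; RTT = 0.0477 s.
Cycle = t_tx + RTT = 0.0477077 s.
Throughput = L / cycle = 4000 / 0.0477077 = 83.84 kbps.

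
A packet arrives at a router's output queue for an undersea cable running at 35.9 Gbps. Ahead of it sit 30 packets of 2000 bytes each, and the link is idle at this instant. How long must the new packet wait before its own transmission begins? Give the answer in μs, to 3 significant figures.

13.4 μs

Each queued packet: L/R = 16000/35900000000 = 0.445682 μs.
30 queued → 13.3705 μs.
Queuing delay = 13.4 μs.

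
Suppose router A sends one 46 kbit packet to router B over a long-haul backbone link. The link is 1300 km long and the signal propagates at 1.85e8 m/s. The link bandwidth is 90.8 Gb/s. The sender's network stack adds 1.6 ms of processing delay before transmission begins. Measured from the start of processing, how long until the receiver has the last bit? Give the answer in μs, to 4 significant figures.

8628 μs

L = 46000 bits.
Transmission delay = L/R = 46000 / 90800000000 = 0.506608 μs.
Propagation delay = d/s = 1300000 m / 185000000 m/s = 7027.03 μs.
Plus processing delay 1.6 ms = 1600 μs.
Total = 8628 μs.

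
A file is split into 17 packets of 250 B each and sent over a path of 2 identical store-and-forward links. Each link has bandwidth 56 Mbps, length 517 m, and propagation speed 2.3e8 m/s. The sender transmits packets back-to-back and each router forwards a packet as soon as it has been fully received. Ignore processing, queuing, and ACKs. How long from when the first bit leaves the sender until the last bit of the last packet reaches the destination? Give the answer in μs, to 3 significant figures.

Per-hop transmission t_tx = L/R = 2000/56000000 = 35.7143 μs.
Per-hop propagation t_prop = 517/2.3e+08 = 2.24783 μs.
Pipeline fill: first packet needs 2·t_tx to clear all hops; remaining 16 packets each add one t_tx.
Total = (2+17-1)·t_tx + 2·t_prop = 18·35.7143 + 2·2.24783 = 647 μs.

647 μs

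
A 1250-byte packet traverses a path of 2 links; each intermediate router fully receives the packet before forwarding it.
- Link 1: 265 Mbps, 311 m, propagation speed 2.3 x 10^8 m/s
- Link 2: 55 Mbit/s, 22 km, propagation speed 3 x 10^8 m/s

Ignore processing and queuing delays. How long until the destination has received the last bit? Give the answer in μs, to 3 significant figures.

294 μs

L = 1250 × 8 = 10000 bits.
Transmission delays (L/R per hop): 37.7358, 181.818 μs; sum = 219.554 μs.
Propagation delays (d/s per hop): 1.35217, 73.3333 μs; sum = 74.6855 μs.
End-to-end = 294 μs.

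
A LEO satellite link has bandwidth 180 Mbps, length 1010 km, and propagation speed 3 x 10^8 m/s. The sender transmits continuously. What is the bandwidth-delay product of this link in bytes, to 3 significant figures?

Propagation delay = 1010000 / 300000000 = 0.00336667 s.
BDP = R × t_prop = 180000000 × 0.00336667 = 606000 bits.
In bytes: 606000/8 = 75800 bytes.

75800 bytes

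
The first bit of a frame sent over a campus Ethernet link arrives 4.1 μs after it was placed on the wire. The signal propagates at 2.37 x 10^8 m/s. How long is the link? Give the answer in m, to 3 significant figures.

972 m

d = s × t_prop = 237000000 × 4.1e-06 = 972 m.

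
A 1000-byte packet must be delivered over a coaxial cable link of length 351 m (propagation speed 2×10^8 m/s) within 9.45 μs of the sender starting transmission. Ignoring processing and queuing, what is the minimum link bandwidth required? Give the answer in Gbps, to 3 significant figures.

1.04 Gbps

L = 8000 bits.
Propagation delay = 351 / 200000000 = 1.755 μs.
Transmission budget = 9.45 − 1.755 = 7.695 μs.
R ≥ L / t_tx = 8000 bits / 7.695e-06 s = 1.04 Gbps.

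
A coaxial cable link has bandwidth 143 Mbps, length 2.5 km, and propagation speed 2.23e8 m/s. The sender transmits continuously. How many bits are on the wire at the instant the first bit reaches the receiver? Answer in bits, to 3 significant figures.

Propagation delay = 2500 / 223000000 = 1.12108e-05 s.
BDP = R × t_prop = 143000000 × 1.12108e-05 = 1603.14 bits.

1600 bits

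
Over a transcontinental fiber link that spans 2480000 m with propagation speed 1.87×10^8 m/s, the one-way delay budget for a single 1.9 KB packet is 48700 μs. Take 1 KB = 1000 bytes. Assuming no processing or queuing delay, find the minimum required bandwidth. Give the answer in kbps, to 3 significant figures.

L = 15200 bits.
Propagation delay = 2480000 / 187000000 = 13262 μs.
Transmission budget = 48700 − 13262 = 35438 μs.
R ≥ L / t_tx = 15200 bits / 0.035438 s = 429 kbps.

429 kbps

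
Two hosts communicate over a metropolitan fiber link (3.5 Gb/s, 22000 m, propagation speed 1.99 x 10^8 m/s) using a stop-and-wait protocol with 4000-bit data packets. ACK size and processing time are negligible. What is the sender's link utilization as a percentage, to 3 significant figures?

t_tx = L/R = 4000/3500000000 = 1.14286e-06 s.
t_prop = 22000/199000000 = 0.000110553 s; RTT = 0.000221106 s.
Cycle = t_tx + RTT = 0.000222248 s.
Utilization = t_tx / cycle = 1.14286e-06/0.000222248 = 0.514 %.

0.514 %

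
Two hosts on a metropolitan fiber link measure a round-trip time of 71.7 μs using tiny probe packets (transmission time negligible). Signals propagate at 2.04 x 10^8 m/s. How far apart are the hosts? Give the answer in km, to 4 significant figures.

One-way propagation = RTT/2 = 35.85 μs.
d = s × t = 204000000 × 3.585e-05 = 7.313 km.

7.313 km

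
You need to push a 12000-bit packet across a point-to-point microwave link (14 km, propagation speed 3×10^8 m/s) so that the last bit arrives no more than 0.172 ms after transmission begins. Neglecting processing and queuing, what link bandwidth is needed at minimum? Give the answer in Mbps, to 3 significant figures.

95.7 Mbps

Propagation delay = 14000 / 300000000 = 0.0466667 ms.
Transmission budget = 0.172 − 0.0466667 = 0.125333 ms.
R ≥ L / t_tx = 12000 bits / 0.000125333 s = 95.7 Mbps.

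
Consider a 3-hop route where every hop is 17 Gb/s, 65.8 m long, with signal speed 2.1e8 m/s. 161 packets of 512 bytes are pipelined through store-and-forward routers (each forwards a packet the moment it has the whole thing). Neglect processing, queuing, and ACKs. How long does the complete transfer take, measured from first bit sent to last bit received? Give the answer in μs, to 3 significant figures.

Per-hop transmission t_tx = L/R = 4096/17000000000 = 0.240941 μs.
Per-hop propagation t_prop = 65.8/210000000 = 0.313333 μs.
Pipeline fill: first packet needs 3·t_tx to clear all hops; remaining 160 packets each add one t_tx.
Total = (3+161-1)·t_tx + 3·t_prop = 163·0.240941 + 3·0.313333 = 40.2 μs.

40.2 μs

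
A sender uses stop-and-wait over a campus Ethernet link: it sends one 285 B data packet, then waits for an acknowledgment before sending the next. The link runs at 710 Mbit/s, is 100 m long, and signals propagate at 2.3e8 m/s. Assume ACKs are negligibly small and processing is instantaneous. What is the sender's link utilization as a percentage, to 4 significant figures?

t_tx = L/R = 2280/710000000 = 3.21127e-06 s.
t_prop = 100/2.3e+08 = 4.34783e-07 s; RTT = 8.69565e-07 s.
Cycle = t_tx + RTT = 4.08083e-06 s.
Utilization = t_tx / cycle = 3.21127e-06/4.08083e-06 = 78.69 %.

78.69 %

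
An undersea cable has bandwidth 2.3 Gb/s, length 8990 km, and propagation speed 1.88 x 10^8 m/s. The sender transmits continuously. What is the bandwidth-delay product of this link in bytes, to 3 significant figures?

13700000 bytes

Propagation delay = 8990000 / 188000000 = 0.0478191 s.
BDP = R × t_prop = 2300000000 × 0.0478191 = 109984000 bits.
In bytes: 109984000/8 = 13700000 bytes.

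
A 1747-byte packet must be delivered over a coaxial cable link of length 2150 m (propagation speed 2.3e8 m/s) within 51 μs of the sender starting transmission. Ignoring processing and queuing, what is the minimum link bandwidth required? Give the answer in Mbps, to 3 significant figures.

L = 13976 bits.
Propagation delay = 2150 / 2.3e+08 = 9.34783 μs.
Transmission budget = 51 − 9.34783 = 41.6522 μs.
R ≥ L / t_tx = 13976 bits / 4.16522e-05 s = 336 Mbps.

336 Mbps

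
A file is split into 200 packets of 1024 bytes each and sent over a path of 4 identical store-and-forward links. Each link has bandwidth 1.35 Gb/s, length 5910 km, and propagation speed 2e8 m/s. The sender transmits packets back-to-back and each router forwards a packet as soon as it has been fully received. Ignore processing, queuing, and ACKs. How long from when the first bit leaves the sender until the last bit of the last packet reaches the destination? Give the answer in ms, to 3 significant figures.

Per-hop transmission t_tx = L/R = 8192/1350000000 = 0.00606815 ms.
Per-hop propagation t_prop = 5910000/200000000 = 29.55 ms.
Pipeline fill: first packet needs 4·t_tx to clear all hops; remaining 199 packets each add one t_tx.
Total = (4+200-1)·t_tx + 4·t_prop = 203·0.00606815 + 4·29.55 = 119 ms.

119 ms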